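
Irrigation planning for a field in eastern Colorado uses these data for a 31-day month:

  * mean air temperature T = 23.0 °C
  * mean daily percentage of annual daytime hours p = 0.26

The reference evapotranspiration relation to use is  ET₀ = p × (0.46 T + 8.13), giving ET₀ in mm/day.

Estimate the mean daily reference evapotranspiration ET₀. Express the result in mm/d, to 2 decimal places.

ET₀ = 0.26 × (0.46 × 23.0 + 8.13) = 0.26 × 18.710 = 4.8646 mm/d

4.86 mm/d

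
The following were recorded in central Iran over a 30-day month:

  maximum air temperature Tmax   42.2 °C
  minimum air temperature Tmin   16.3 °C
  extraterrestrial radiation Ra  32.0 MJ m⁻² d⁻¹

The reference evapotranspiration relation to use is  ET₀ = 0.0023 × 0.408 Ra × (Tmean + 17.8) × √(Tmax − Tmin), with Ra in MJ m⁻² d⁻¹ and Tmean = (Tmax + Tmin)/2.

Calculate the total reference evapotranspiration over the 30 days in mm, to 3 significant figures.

Tmean = (42.2 + 16.3)/2 = 29.25 °C
0.408 Ra = 0.408 × 32.0 = 13.0560 mm/d equivalent
ET₀ = 0.0023 × 13.0560 × (29.25 + 17.8) × √25.9 = 0.0023 × 13.0560 × 47.05 × 5.0892 = 7.1903 mm/d
Over 30 days: 7.1903 × 30 = 215.709 mm

216 mm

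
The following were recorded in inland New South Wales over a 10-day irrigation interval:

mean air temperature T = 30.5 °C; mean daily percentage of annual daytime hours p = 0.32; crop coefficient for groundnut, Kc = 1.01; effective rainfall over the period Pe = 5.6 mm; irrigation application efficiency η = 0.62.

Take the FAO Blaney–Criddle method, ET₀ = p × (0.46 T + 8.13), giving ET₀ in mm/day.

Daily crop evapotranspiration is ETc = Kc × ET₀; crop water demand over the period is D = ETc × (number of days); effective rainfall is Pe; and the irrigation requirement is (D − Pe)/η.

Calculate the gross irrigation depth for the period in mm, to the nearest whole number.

106 mm

ET₀ = 0.32 × (0.46 × 30.5 + 8.13) = 0.32 × 22.160 = 7.0912 mm/d
ETc = Kc × ET₀ = 1.01 × 7.0912 = 7.1621 mm/d
Crop demand D = ETc × 10 d = 7.1621 × 10 = 71.621 mm
D − Pe = 71.621 − 5.6 = 66.021 mm
Gross irrigation = 66.021 / 0.62 = 106.485 mm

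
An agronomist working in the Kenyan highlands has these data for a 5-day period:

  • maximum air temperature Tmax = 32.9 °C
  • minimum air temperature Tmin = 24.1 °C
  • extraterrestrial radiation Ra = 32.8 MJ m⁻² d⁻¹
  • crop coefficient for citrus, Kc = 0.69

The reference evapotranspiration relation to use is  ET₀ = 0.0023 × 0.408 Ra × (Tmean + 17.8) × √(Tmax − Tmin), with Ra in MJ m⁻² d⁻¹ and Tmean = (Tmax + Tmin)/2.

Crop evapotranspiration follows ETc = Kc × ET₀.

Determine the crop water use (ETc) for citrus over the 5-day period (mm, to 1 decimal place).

14.6 mm

Tmean = (32.9 + 24.1)/2 = 28.50 °C
0.408 Ra = 0.408 × 32.8 = 13.3824 mm/d equivalent
ET₀ = 0.0023 × 13.3824 × (28.50 + 17.8) × √8.8 = 0.0023 × 13.3824 × 46.30 × 2.9665 = 4.2275 mm/d
ETc = Kc × ET₀ = 0.69 × 4.2275 = 2.9170 mm/d
Over 5 days: 2.9170 × 5 = 14.585 mm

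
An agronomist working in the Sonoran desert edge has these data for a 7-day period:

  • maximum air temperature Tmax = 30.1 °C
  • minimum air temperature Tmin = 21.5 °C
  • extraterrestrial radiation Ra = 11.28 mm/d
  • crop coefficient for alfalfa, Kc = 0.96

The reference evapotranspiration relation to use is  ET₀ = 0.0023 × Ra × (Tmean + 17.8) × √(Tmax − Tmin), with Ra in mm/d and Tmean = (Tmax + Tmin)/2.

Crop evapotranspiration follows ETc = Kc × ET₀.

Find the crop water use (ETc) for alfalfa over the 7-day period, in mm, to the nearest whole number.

22 mm

Tmean = (30.1 + 21.5)/2 = 25.80 °C
ET₀ = 0.0023 × 11.28 × (25.80 + 17.8) × √8.6 = 0.0023 × 11.28 × 43.60 × 2.9326 = 3.3172 mm/d
ETc = Kc × ET₀ = 0.96 × 3.3172 = 3.1845 mm/d
Over 7 days: 3.1845 × 7 = 22.292 mm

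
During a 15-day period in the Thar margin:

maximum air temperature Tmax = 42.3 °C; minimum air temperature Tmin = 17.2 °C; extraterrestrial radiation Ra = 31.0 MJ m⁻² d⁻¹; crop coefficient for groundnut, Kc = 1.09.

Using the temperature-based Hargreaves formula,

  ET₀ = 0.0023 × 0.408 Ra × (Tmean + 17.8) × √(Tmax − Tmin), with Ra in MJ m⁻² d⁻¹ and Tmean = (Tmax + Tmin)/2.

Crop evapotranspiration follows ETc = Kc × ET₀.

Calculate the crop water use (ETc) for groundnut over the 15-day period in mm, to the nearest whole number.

Tmean = (42.3 + 17.2)/2 = 29.75 °C
0.408 Ra = 0.408 × 31.0 = 12.6480 mm/d equivalent
ET₀ = 0.0023 × 12.6480 × (29.75 + 17.8) × √25.1 = 0.0023 × 12.6480 × 47.55 × 5.0100 = 6.9301 mm/d
ETc = Kc × ET₀ = 1.09 × 6.9301 = 7.5538 mm/d
Over 15 days: 7.5538 × 15 = 113.307 mm

113 mm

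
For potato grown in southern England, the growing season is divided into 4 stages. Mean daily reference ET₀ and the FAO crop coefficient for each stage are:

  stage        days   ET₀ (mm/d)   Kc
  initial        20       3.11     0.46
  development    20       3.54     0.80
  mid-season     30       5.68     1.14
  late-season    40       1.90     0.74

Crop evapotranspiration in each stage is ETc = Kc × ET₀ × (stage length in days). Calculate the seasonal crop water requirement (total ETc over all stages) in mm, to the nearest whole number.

initial: 0.46 × 3.11 × 20 = 28.61 mm
development: 0.80 × 3.54 × 20 = 56.64 mm
mid-season: 1.14 × 5.68 × 30 = 194.26 mm
late-season: 0.74 × 1.90 × 40 = 56.24 mm
Seasonal total = 335.75 mm

336 mm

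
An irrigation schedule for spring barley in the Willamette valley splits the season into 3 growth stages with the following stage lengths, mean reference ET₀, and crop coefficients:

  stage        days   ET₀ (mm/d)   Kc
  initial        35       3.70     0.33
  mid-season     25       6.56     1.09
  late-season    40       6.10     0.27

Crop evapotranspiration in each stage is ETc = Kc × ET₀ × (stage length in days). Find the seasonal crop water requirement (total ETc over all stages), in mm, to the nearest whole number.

initial: 0.33 × 3.70 × 35 = 42.74 mm
mid-season: 1.09 × 6.56 × 25 = 178.76 mm
late-season: 0.27 × 6.10 × 40 = 65.88 mm
Seasonal total = 287.38 mm

287 mm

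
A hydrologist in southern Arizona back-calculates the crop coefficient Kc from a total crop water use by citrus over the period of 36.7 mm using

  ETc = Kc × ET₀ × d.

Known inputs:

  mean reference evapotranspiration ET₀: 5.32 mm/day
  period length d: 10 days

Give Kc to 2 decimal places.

0.69

ETc = Kc × ET₀ × d  ⇒  Kc = ETc / (ET₀ × d)
Kc = 36.7 / (5.32 × 10) = 36.7 / 53.20 = 0.6898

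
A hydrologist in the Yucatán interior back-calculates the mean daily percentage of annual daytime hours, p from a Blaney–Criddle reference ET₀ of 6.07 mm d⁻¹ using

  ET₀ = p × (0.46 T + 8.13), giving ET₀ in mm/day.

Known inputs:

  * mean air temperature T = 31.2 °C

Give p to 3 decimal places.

0.270

p = ET₀ / (0.46 T + 8.13) = 6.07 / (0.46 × 31.2 + 8.13) = 6.07 / 22.482 = 0.2700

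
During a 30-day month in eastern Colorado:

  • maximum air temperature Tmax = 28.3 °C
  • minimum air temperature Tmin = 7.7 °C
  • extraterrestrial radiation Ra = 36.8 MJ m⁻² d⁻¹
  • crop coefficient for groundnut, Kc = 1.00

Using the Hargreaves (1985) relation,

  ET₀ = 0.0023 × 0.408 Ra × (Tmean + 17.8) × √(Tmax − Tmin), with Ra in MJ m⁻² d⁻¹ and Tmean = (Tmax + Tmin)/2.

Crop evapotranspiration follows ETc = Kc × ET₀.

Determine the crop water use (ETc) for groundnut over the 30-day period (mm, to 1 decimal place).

168.3 mm

Tmean = (28.3 + 7.7)/2 = 18.00 °C
0.408 Ra = 0.408 × 36.8 = 15.0144 mm/d equivalent
ET₀ = 0.0023 × 15.0144 × (18.00 + 17.8) × √20.6 = 0.0023 × 15.0144 × 35.80 × 4.5387 = 5.6111 mm/d
ETc = Kc × ET₀ = 1.00 × 5.6111 = 5.6111 mm/d
Over 30 days: 5.6111 × 30 = 168.333 mm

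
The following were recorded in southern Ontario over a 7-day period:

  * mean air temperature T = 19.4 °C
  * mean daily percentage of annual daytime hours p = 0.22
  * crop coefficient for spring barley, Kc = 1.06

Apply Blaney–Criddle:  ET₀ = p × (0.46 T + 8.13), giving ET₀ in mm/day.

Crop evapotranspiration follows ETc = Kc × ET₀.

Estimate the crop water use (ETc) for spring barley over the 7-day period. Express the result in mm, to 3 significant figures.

ET₀ = 0.22 × (0.46 × 19.4 + 8.13) = 0.22 × 17.054 = 3.7519 mm/d
ETc = Kc × ET₀ = 1.06 × 3.7519 = 3.9770 mm/d
Over 7 days: 3.9770 × 7 = 27.839 mm

27.8 mm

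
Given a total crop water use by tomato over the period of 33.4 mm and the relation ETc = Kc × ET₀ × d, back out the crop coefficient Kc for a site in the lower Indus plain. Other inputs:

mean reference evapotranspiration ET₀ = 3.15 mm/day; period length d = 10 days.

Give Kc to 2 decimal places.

ETc = Kc × ET₀ × d  ⇒  Kc = ETc / (ET₀ × d)
Kc = 33.4 / (3.15 × 10) = 33.4 / 31.50 = 1.0603

1.06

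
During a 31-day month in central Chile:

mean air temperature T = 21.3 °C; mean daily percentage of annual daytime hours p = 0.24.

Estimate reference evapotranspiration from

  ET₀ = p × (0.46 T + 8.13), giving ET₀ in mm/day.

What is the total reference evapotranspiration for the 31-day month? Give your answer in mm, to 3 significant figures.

ET₀ = 0.24 × (0.46 × 21.3 + 8.13) = 0.24 × 17.928 = 4.3027 mm/d
Monthly total = 4.3027 × 31 = 133.384 mm

133 mm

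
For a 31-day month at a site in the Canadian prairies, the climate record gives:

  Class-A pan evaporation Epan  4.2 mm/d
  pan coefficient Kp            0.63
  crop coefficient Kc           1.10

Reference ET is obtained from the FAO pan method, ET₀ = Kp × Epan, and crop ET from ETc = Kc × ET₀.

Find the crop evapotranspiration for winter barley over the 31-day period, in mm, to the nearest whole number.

90 mm

ET₀ = 0.63 × 4.2 = 2.6460 mm/d
ETc = Kc × ET₀ = 1.10 × 2.6460 = 2.9106 mm/d
Over 31 days: 2.9106 × 31 = 90.229 mm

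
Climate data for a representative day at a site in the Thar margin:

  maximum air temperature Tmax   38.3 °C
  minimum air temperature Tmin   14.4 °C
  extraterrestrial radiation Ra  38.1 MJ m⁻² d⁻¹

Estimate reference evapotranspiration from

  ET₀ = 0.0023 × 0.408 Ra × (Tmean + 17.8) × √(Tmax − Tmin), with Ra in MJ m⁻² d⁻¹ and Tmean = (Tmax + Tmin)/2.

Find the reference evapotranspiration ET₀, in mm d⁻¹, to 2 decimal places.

7.72 mm d⁻¹

Tmean = (38.3 + 14.4)/2 = 26.35 °C
0.408 Ra = 0.408 × 38.1 = 15.5448 mm/d equivalent
ET₀ = 0.0023 × 15.5448 × (26.35 + 17.8) × √23.9 = 0.0023 × 15.5448 × 44.15 × 4.8888 = 7.7170 mm/d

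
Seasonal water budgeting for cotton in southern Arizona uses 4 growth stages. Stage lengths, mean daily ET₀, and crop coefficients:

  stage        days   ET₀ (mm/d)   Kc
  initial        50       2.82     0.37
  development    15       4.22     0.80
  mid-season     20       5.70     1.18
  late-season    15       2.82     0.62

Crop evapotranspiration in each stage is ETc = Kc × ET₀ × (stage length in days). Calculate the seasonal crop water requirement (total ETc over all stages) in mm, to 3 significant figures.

initial: 0.37 × 2.82 × 50 = 52.17 mm
development: 0.80 × 4.22 × 15 = 50.64 mm
mid-season: 1.18 × 5.70 × 20 = 134.52 mm
late-season: 0.62 × 2.82 × 15 = 26.23 mm
Seasonal total = 263.56 mm

264 mm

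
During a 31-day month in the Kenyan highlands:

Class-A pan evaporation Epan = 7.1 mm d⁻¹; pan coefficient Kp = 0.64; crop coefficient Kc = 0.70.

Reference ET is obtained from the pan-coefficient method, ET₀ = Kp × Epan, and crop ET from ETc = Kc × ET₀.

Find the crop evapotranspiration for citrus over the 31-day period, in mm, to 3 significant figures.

ET₀ = 0.64 × 7.1 = 4.5440 mm/d
ETc = Kc × ET₀ = 0.70 × 4.5440 = 3.1808 mm/d
Over 31 days: 3.1808 × 31 = 98.605 mm

98.6 mm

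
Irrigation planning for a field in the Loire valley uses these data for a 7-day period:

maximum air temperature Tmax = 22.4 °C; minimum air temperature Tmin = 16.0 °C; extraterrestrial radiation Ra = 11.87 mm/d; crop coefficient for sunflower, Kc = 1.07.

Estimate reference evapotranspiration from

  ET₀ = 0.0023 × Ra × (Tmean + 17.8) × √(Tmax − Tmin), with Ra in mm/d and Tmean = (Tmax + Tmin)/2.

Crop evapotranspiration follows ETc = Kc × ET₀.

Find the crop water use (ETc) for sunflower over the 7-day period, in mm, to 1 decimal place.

19.1 mm

Tmean = (22.4 + 16.0)/2 = 19.20 °C
ET₀ = 0.0023 × 11.87 × (19.20 + 17.8) × √6.4 = 0.0023 × 11.87 × 37.00 × 2.5298 = 2.5554 mm/d
ETc = Kc × ET₀ = 1.07 × 2.5554 = 2.7343 mm/d
Over 7 days: 2.7343 × 7 = 19.140 mm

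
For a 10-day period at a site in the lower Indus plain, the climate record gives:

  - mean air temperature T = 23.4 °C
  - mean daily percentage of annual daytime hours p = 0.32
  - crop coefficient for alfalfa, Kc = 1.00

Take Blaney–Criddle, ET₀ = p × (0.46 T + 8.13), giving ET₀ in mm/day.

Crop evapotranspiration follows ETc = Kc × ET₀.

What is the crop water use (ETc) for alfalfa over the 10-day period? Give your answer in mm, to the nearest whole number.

ET₀ = 0.32 × (0.46 × 23.4 + 8.13) = 0.32 × 18.894 = 6.0461 mm/d
ETc = Kc × ET₀ = 1.00 × 6.0461 = 6.0461 mm/d
Over 10 days: 6.0461 × 10 = 60.461 mm

60 mm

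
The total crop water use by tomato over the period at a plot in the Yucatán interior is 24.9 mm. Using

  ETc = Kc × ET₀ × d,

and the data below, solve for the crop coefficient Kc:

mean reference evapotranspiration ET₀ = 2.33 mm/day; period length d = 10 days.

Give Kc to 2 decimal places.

ETc = Kc × ET₀ × d  ⇒  Kc = ETc / (ET₀ × d)
Kc = 24.9 / (2.33 × 10) = 24.9 / 23.30 = 1.0687

1.07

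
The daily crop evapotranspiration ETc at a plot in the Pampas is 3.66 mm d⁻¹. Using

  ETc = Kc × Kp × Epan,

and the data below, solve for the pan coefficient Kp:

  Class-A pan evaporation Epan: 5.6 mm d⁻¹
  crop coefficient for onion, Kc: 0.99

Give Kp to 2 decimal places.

0.66

ETc = Kc × Kp × Epan  ⇒  Kp = ETc / (Kc × Epan)
Kp = 3.66 / (0.99 × 5.6) = 3.66 / 5.544 = 0.6602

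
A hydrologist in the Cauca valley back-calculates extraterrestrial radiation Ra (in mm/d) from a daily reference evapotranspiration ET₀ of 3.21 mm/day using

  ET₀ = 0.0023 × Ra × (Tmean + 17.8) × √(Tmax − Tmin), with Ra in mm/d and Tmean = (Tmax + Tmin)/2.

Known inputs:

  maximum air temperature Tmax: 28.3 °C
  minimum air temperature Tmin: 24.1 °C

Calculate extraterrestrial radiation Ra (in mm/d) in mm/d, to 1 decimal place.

15.5 mm/d

Tmean = 26.20 °C; √ΔT = 2.0494
Ra = ET₀ / [0.0023 × (Tmean+17.8) × √ΔT] = 3.21 / (0.0023 × 44.00 × 2.0494) = 15.477 mm/d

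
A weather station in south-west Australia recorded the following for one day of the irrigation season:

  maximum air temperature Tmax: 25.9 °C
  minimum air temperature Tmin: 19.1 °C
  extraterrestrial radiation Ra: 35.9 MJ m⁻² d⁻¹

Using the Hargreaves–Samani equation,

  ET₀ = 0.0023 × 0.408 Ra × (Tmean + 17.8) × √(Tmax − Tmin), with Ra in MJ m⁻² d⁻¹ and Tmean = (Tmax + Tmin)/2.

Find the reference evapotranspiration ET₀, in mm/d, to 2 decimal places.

3.54 mm/d

Tmean = (25.9 + 19.1)/2 = 22.50 °C
0.408 Ra = 0.408 × 35.9 = 14.6472 mm/d equivalent
ET₀ = 0.0023 × 14.6472 × (22.50 + 17.8) × √6.8 = 0.0023 × 14.6472 × 40.30 × 2.6077 = 3.5403 mm/d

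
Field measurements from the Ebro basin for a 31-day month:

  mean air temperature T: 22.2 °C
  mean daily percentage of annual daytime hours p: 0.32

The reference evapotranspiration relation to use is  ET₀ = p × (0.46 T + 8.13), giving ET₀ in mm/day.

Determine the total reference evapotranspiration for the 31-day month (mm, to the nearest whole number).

182 mm

ET₀ = 0.32 × (0.46 × 22.2 + 8.13) = 0.32 × 18.342 = 5.8694 mm/d
Monthly total = 5.8694 × 31 = 181.951 mm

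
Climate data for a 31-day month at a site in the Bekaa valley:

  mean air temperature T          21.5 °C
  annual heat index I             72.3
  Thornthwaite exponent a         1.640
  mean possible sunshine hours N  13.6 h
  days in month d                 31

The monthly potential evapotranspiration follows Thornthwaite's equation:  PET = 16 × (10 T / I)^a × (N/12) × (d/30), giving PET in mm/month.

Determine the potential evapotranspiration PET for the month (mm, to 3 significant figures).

112 mm

10T/I = 10 × 21.5 / 72.3 = 2.9737
(10T/I)^a = 2.9737^1.640 = 5.9732
Uncorrected PET = 16 × 5.9732 = 95.571 mm
Correction = (N/12)(d/30) = (13.6/12)(31/30) = 1.1711
PET = 95.571 × 1.1711 = 111.923 mm/month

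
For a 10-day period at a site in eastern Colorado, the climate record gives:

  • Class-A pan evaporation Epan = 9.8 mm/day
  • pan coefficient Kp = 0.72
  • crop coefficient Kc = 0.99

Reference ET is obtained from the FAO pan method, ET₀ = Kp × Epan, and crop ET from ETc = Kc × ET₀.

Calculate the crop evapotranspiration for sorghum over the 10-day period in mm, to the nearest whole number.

70 mm

ET₀ = 0.72 × 9.8 = 7.0560 mm/d
ETc = Kc × ET₀ = 0.99 × 7.0560 = 6.9854 mm/d
Over 10 days: 6.9854 × 10 = 69.854 mm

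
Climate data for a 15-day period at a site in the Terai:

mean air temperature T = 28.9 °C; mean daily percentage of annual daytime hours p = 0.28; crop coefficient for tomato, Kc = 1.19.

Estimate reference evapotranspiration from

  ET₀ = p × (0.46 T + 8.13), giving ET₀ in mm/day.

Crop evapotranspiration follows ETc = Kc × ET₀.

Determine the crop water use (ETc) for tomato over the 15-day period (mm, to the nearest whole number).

ET₀ = 0.28 × (0.46 × 28.9 + 8.13) = 0.28 × 21.424 = 5.9987 mm/d
ETc = Kc × ET₀ = 1.19 × 5.9987 = 7.1385 mm/d
Over 15 days: 7.1385 × 15 = 107.078 mm

107 mm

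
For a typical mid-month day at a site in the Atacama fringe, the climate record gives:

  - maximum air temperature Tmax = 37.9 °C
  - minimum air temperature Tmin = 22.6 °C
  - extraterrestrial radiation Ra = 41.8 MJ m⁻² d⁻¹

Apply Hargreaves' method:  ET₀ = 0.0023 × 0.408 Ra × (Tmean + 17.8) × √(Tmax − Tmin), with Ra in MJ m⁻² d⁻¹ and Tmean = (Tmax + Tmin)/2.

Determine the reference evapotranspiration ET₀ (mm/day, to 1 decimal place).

7.4 mm/day

Tmean = (37.9 + 22.6)/2 = 30.25 °C
0.408 Ra = 0.408 × 41.8 = 17.0544 mm/d equivalent
ET₀ = 0.0023 × 17.0544 × (30.25 + 17.8) × √15.3 = 0.0023 × 17.0544 × 48.05 × 3.9115 = 7.3723 mm/d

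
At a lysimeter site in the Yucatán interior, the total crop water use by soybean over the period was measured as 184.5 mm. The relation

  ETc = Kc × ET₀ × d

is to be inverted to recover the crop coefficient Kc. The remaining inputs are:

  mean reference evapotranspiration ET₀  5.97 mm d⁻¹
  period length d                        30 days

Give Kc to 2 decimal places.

ETc = Kc × ET₀ × d  ⇒  Kc = ETc / (ET₀ × d)
Kc = 184.5 / (5.97 × 30) = 184.5 / 179.10 = 1.0302

1.03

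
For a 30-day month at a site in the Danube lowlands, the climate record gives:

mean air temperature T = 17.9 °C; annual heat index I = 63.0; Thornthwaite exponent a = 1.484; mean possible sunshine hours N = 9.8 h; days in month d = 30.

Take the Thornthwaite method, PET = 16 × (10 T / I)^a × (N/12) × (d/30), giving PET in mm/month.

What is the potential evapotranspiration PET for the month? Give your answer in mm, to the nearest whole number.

10T/I = 10 × 17.9 / 63.0 = 2.8413
(10T/I)^a = 2.8413^1.484 = 4.7100
Uncorrected PET = 16 × 4.7100 = 75.360 mm
Correction = (N/12)(d/30) = (9.8/12)(30/30) = 0.8167
PET = 75.360 × 0.8167 = 61.547 mm/month

62 mm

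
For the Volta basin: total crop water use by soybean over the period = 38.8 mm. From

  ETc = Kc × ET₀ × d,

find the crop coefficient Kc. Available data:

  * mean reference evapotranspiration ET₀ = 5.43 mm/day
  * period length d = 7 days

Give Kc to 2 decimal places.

ETc = Kc × ET₀ × d  ⇒  Kc = ETc / (ET₀ × d)
Kc = 38.8 / (5.43 × 7) = 38.8 / 38.01 = 1.0208

1.02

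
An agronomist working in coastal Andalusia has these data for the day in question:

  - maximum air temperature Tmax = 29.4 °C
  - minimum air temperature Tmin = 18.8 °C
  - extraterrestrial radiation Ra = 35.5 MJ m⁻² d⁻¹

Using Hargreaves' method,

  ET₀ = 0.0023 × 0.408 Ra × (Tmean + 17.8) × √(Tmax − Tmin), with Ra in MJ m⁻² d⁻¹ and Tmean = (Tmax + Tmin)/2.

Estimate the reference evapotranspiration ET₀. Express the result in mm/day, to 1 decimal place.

4.5 mm/day

Tmean = (29.4 + 18.8)/2 = 24.10 °C
0.408 Ra = 0.408 × 35.5 = 14.4840 mm/d equivalent
ET₀ = 0.0023 × 14.4840 × (24.10 + 17.8) × √10.6 = 0.0023 × 14.4840 × 41.90 × 3.2558 = 4.5445 mm/d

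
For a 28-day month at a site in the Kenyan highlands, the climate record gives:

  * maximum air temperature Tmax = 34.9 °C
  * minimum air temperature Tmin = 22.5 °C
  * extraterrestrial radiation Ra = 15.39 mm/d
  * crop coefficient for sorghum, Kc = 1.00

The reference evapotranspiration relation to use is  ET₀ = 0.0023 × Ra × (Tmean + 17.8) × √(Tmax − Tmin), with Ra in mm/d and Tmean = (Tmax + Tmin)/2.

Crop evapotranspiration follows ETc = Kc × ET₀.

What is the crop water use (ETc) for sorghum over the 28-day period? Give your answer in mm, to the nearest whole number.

Tmean = (34.9 + 22.5)/2 = 28.70 °C
ET₀ = 0.0023 × 15.39 × (28.70 + 17.8) × √12.4 = 0.0023 × 15.39 × 46.50 × 3.5214 = 5.7961 mm/d
ETc = Kc × ET₀ = 1.00 × 5.7961 = 5.7961 mm/d
Over 28 days: 5.7961 × 28 = 162.291 mm

162 mm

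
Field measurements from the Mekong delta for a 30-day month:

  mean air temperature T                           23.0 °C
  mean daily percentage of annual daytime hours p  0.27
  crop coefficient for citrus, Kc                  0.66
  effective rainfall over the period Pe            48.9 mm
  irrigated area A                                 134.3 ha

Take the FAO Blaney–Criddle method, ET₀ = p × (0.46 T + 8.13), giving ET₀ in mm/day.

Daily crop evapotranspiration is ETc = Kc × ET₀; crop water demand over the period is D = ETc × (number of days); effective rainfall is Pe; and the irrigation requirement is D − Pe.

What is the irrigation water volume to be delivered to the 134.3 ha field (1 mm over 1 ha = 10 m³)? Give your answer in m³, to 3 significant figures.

68700 m³

ET₀ = 0.27 × (0.46 × 23.0 + 8.13) = 0.27 × 18.710 = 5.0517 mm/d
ETc = Kc × ET₀ = 0.66 × 5.0517 = 3.3341 mm/d
Crop demand D = ETc × 30 d = 3.3341 × 30 = 100.023 mm
D − Pe = 100.023 − 48.9 = 51.123 mm
Volume = 51.123 mm × 134.3 ha × 10 = 68658.2 m³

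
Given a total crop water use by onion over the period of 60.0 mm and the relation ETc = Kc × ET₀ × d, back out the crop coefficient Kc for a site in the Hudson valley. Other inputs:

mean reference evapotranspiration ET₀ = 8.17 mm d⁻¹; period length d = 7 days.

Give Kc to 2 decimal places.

ETc = Kc × ET₀ × d  ⇒  Kc = ETc / (ET₀ × d)
Kc = 60.0 / (8.17 × 7) = 60.0 / 57.19 = 1.0491

1.05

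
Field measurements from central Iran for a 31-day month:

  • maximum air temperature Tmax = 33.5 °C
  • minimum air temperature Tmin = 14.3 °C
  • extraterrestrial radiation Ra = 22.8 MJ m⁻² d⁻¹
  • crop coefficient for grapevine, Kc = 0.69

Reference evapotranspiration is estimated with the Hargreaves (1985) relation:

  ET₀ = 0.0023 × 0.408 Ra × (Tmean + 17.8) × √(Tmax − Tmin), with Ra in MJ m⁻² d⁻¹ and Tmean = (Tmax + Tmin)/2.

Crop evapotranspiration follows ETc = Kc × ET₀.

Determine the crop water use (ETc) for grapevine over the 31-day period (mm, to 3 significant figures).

83.6 mm

Tmean = (33.5 + 14.3)/2 = 23.90 °C
0.408 Ra = 0.408 × 22.8 = 9.3024 mm/d equivalent
ET₀ = 0.0023 × 9.3024 × (23.90 + 17.8) × √19.2 = 0.0023 × 9.3024 × 41.70 × 4.3818 = 3.9094 mm/d
ETc = Kc × ET₀ = 0.69 × 3.9094 = 2.6975 mm/d
Over 31 days: 2.6975 × 31 = 83.623 mm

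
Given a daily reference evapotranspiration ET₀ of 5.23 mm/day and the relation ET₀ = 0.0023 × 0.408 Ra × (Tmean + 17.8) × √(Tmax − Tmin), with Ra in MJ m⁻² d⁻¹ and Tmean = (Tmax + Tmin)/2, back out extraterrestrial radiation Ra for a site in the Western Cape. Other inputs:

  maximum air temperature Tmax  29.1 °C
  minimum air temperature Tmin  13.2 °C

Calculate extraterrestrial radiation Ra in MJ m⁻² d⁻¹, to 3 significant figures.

Tmean = (29.1+13.2)/2 = 21.15 °C; ΔT = 15.9
Ra = ET₀ / [0.0023 × 0.408 × (Tmean+17.8) × √ΔT]
   = 5.23 / (0.0023 × 0.408 × 38.95 × 3.9875) = 35.884 MJ m⁻² d⁻¹

35.9 MJ m⁻² d⁻¹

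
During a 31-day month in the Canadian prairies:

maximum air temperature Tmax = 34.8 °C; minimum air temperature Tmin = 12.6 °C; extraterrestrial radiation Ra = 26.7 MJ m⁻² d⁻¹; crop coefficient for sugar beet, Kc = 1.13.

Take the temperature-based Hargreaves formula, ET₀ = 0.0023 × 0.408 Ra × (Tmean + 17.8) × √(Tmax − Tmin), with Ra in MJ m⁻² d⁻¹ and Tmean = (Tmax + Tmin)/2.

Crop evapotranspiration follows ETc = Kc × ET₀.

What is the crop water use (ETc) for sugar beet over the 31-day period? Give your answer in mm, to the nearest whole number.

Tmean = (34.8 + 12.6)/2 = 23.70 °C
0.408 Ra = 0.408 × 26.7 = 10.8936 mm/d equivalent
ET₀ = 0.0023 × 10.8936 × (23.70 + 17.8) × √22.2 = 0.0023 × 10.8936 × 41.50 × 4.7117 = 4.8992 mm/d
ETc = Kc × ET₀ = 1.13 × 4.8992 = 5.5361 mm/d
Over 31 days: 5.5361 × 31 = 171.619 mm

172 mm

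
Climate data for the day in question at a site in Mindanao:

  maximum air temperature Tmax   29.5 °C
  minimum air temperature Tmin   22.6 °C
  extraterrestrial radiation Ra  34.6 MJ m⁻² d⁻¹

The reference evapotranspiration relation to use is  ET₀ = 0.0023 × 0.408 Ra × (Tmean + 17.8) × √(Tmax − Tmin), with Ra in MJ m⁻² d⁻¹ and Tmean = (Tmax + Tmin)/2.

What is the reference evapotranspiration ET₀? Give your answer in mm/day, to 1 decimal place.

3.7 mm/day

Tmean = (29.5 + 22.6)/2 = 26.05 °C
0.408 Ra = 0.408 × 34.6 = 14.1168 mm/d equivalent
ET₀ = 0.0023 × 14.1168 × (26.05 + 17.8) × √6.9 = 0.0023 × 14.1168 × 43.85 × 2.6268 = 3.7399 mm/d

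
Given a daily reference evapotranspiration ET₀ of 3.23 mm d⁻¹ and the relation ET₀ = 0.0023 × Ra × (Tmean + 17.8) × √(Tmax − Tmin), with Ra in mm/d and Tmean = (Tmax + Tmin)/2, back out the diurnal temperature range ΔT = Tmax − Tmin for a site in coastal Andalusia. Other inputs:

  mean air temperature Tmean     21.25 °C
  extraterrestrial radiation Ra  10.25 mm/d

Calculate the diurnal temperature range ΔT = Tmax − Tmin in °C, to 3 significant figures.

12.3 °C

√ΔT = ET₀ / [0.0023 × Ra × (Tmean+17.8)] = 3.23 / (0.0023 × 10.25 × 39.05) = 3.5086
ΔT = 3.5086² = 12.310 °C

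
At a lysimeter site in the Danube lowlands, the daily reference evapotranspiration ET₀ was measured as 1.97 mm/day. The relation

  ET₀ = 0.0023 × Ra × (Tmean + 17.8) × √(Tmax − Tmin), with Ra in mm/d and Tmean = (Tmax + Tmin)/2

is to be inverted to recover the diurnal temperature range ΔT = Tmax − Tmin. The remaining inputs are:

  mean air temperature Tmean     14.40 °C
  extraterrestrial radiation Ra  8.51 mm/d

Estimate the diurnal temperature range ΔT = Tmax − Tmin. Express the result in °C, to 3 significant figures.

√ΔT = ET₀ / [0.0023 × Ra × (Tmean+17.8)] = 1.97 / (0.0023 × 8.51 × 32.20) = 3.1257
ΔT = 3.1257² = 9.770 °C

9.77 °C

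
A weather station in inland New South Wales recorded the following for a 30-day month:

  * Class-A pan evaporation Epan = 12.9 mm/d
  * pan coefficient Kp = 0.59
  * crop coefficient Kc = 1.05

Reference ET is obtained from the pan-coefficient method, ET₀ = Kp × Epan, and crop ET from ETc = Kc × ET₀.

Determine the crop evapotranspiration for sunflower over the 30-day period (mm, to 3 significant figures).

240 mm

ET₀ = 0.59 × 12.9 = 7.6110 mm/d
ETc = Kc × ET₀ = 1.05 × 7.6110 = 7.9916 mm/d
Over 30 days: 7.9916 × 30 = 239.748 mm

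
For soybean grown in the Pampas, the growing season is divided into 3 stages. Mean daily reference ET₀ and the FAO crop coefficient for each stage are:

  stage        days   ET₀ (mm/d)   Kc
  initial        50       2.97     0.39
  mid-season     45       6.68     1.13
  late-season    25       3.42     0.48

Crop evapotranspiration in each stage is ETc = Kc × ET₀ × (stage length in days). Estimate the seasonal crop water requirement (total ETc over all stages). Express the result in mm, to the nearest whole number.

439 mm

initial: 0.39 × 2.97 × 50 = 57.92 mm
mid-season: 1.13 × 6.68 × 45 = 339.68 mm
late-season: 0.48 × 3.42 × 25 = 41.04 mm
Seasonal total = 438.64 mm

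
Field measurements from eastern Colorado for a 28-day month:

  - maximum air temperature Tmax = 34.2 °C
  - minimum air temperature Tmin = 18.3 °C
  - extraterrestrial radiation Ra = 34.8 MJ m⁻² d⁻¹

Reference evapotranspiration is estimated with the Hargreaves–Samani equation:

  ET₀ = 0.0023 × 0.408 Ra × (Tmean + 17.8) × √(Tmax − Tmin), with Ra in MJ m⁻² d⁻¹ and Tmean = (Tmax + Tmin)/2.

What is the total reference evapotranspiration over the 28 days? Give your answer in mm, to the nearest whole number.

Tmean = (34.2 + 18.3)/2 = 26.25 °C
0.408 Ra = 0.408 × 34.8 = 14.1984 mm/d equivalent
ET₀ = 0.0023 × 14.1984 × (26.25 + 17.8) × √15.9 = 0.0023 × 14.1984 × 44.05 × 3.9875 = 5.7361 mm/d
Over 28 days: 5.7361 × 28 = 160.611 mm

161 mm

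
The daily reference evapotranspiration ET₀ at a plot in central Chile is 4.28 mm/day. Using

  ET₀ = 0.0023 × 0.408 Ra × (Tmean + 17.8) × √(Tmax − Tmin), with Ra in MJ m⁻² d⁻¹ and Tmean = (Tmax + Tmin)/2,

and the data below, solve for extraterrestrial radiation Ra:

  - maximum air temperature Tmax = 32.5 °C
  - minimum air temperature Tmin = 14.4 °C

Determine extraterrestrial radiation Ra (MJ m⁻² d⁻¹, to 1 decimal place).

26.0 MJ m⁻² d⁻¹

Tmean = (32.5+14.4)/2 = 23.45 °C; ΔT = 18.1
Ra = ET₀ / [0.0023 × 0.408 × (Tmean+17.8) × √ΔT]
   = 4.28 / (0.0023 × 0.408 × 41.25 × 4.2544) = 25.989 MJ m⁻² d⁻¹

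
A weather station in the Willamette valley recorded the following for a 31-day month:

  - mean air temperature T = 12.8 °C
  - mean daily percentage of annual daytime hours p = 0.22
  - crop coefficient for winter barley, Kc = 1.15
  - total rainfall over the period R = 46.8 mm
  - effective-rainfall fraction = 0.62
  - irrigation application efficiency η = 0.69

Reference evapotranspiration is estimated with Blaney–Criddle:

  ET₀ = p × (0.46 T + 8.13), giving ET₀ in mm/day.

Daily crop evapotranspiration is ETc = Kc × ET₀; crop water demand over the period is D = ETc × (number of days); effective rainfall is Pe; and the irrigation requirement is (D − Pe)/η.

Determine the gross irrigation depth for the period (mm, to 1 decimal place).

ET₀ = 0.22 × (0.46 × 12.8 + 8.13) = 0.22 × 14.018 = 3.0840 mm/d
ETc = Kc × ET₀ = 1.15 × 3.0840 = 3.5466 mm/d
Crop demand D = ETc × 31 d = 3.5466 × 31 = 109.945 mm
Pe = 0.62 × 46.8 = 29.016 mm
D − Pe = 109.945 − 29.016 = 80.929 mm
Gross irrigation = 80.929 / 0.69 = 117.288 mm

117.3 mm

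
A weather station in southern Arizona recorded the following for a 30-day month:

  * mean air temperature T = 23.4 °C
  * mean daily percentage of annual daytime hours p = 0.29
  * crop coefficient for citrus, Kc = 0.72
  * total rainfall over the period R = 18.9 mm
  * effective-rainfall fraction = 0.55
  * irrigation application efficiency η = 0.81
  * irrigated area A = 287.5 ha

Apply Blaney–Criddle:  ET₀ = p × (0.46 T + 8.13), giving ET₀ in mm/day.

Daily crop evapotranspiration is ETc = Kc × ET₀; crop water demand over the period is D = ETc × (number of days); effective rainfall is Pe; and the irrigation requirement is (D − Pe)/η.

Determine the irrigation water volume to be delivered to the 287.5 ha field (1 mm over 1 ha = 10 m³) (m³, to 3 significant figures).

ET₀ = 0.29 × (0.46 × 23.4 + 8.13) = 0.29 × 18.894 = 5.4793 mm/d
ETc = Kc × ET₀ = 0.72 × 5.4793 = 3.9451 mm/d
Crop demand D = ETc × 30 d = 3.9451 × 30 = 118.353 mm
Pe = 0.55 × 18.9 = 10.395 mm
D − Pe = 118.353 − 10.395 = 107.958 mm
Gross irrigation = 107.958 / 0.81 = 133.281 mm
Volume = 133.281 mm × 287.5 ha × 10 = 383182.9 m³

383000 m³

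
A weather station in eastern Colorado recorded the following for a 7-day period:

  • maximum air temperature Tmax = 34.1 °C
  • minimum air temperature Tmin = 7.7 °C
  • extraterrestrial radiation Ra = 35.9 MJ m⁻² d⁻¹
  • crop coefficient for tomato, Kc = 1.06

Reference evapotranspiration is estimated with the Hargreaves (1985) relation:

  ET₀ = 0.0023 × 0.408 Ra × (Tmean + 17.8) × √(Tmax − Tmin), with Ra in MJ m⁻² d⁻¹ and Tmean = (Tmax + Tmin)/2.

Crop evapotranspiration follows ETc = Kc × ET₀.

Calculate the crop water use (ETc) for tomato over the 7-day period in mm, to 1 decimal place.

Tmean = (34.1 + 7.7)/2 = 20.90 °C
0.408 Ra = 0.408 × 35.9 = 14.6472 mm/d equivalent
ET₀ = 0.0023 × 14.6472 × (20.90 + 17.8) × √26.4 = 0.0023 × 14.6472 × 38.70 × 5.1381 = 6.6988 mm/d
ETc = Kc × ET₀ = 1.06 × 6.6988 = 7.1007 mm/d
Over 7 days: 7.1007 × 7 = 49.705 mm

49.7 mm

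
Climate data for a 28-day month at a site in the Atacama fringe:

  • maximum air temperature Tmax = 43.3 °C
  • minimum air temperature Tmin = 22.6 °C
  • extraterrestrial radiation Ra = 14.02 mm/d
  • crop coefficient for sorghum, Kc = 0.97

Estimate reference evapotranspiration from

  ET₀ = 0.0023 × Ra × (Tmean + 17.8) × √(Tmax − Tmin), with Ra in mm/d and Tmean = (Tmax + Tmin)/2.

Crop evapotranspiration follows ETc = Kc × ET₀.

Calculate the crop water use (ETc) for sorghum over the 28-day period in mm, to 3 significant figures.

Tmean = (43.3 + 22.6)/2 = 32.95 °C
ET₀ = 0.0023 × 14.02 × (32.95 + 17.8) × √20.7 = 0.0023 × 14.02 × 50.75 × 4.5497 = 7.4455 mm/d
ETc = Kc × ET₀ = 0.97 × 7.4455 = 7.2221 mm/d
Over 28 days: 7.2221 × 28 = 202.219 mm

202 mm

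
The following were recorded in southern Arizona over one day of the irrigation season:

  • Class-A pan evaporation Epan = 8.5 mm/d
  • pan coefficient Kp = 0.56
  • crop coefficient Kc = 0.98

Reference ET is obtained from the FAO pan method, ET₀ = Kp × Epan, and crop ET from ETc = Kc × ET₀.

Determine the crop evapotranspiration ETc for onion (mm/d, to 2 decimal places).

4.66 mm/d

ET₀ = 0.56 × 8.5 = 4.7600 mm/d
ETc = Kc × ET₀ = 0.98 × 4.7600 = 4.6648 mm/d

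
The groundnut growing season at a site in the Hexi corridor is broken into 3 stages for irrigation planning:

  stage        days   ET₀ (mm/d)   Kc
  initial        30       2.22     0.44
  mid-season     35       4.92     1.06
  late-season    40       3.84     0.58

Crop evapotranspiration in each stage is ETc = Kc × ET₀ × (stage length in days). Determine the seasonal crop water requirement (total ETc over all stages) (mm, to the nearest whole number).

initial: 0.44 × 2.22 × 30 = 29.30 mm
mid-season: 1.06 × 4.92 × 35 = 182.53 mm
late-season: 0.58 × 3.84 × 40 = 89.09 mm
Seasonal total = 300.92 mm

301 mm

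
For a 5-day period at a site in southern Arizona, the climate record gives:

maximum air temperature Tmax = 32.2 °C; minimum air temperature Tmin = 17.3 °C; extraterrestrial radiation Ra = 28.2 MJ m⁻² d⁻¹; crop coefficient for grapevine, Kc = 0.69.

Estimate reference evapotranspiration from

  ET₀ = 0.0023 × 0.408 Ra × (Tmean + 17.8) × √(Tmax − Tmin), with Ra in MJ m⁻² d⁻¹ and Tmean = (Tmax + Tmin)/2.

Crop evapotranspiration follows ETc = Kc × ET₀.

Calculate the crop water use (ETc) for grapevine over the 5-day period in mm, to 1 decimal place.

Tmean = (32.2 + 17.3)/2 = 24.75 °C
0.408 Ra = 0.408 × 28.2 = 11.5056 mm/d equivalent
ET₀ = 0.0023 × 11.5056 × (24.75 + 17.8) × √14.9 = 0.0023 × 11.5056 × 42.55 × 3.8601 = 4.3465 mm/d
ETc = Kc × ET₀ = 0.69 × 4.3465 = 2.9991 mm/d
Over 5 days: 2.9991 × 5 = 14.996 mm

15.0 mm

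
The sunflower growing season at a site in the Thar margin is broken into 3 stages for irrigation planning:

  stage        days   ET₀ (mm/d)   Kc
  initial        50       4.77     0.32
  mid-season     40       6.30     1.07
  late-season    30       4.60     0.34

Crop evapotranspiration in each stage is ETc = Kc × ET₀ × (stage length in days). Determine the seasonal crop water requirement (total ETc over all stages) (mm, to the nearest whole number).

initial: 0.32 × 4.77 × 50 = 76.32 mm
mid-season: 1.07 × 6.30 × 40 = 269.64 mm
late-season: 0.34 × 4.60 × 30 = 46.92 mm
Seasonal total = 392.88 mm

393 mm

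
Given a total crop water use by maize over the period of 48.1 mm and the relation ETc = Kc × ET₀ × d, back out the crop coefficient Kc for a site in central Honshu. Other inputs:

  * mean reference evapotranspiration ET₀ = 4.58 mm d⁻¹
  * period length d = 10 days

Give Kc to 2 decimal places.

ETc = Kc × ET₀ × d  ⇒  Kc = ETc / (ET₀ × d)
Kc = 48.1 / (4.58 × 10) = 48.1 / 45.80 = 1.0502

1.05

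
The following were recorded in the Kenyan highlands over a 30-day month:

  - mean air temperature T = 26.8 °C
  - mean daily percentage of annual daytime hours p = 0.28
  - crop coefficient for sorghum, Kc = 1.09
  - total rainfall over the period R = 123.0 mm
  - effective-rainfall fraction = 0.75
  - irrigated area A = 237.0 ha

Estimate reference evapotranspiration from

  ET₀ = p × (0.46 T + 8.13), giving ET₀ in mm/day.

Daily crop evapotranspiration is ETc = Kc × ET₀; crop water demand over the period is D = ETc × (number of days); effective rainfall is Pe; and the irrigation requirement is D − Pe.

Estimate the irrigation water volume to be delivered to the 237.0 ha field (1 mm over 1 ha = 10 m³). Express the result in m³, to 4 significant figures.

ET₀ = 0.28 × (0.46 × 26.8 + 8.13) = 0.28 × 20.458 = 5.7282 mm/d
ETc = Kc × ET₀ = 1.09 × 5.7282 = 6.2437 mm/d
Crop demand D = ETc × 30 d = 6.2437 × 30 = 187.311 mm
Pe = 0.75 × 123.0 = 92.250 mm
D − Pe = 187.311 − 92.250 = 95.061 mm
Volume = 95.061 mm × 237.0 ha × 10 = 225294.6 m³

225300 m³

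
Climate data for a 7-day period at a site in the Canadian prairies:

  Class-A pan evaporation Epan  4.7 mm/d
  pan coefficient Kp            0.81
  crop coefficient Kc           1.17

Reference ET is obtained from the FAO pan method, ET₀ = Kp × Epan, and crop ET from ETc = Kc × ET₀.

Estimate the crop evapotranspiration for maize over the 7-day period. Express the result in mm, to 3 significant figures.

31.2 mm

ET₀ = 0.81 × 4.7 = 3.8070 mm/d
ETc = Kc × ET₀ = 1.17 × 3.8070 = 4.4542 mm/d
Over 7 days: 4.4542 × 7 = 31.179 mm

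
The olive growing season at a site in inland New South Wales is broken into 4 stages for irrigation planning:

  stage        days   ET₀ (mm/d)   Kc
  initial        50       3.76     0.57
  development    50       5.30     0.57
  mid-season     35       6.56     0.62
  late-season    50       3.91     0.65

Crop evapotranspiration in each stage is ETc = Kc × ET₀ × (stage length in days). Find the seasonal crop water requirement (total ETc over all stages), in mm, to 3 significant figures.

initial: 0.57 × 3.76 × 50 = 107.16 mm
development: 0.57 × 5.30 × 50 = 151.05 mm
mid-season: 0.62 × 6.56 × 35 = 142.35 mm
late-season: 0.65 × 3.91 × 50 = 127.08 mm
Seasonal total = 527.64 mm

528 mm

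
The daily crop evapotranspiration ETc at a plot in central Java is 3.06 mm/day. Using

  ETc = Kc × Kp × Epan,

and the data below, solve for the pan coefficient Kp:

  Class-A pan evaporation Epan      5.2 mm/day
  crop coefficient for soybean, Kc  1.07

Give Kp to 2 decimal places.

0.55

ETc = Kc × Kp × Epan  ⇒  Kp = ETc / (Kc × Epan)
Kp = 3.06 / (1.07 × 5.2) = 3.06 / 5.564 = 0.5500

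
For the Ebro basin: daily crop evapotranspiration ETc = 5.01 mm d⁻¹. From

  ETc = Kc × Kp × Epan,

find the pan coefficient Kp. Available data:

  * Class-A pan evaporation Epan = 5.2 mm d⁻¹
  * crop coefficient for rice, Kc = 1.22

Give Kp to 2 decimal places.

ETc = Kc × Kp × Epan  ⇒  Kp = ETc / (Kc × Epan)
Kp = 5.01 / (1.22 × 5.2) = 5.01 / 6.344 = 0.7897

0.79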